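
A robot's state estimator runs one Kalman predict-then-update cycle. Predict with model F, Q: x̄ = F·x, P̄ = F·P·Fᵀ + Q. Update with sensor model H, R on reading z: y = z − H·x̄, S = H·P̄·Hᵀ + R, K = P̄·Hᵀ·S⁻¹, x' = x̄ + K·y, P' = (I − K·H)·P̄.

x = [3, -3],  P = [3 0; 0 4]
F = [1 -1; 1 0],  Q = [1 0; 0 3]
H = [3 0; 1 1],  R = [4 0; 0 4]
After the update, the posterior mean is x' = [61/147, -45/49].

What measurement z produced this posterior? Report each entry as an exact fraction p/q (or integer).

x̄ = F·x = [6, 3]
P̄ = F·P·Fᵀ + Q = [8 3; 3 6]
S = H·P̄·Hᵀ + R = [76 33; 33 24]
K = P̄·Hᵀ·S⁻¹ = [71/245 44/735; -27/245 129/245]
x' − x̄ = [-821/147, -192/49] = K·y
y = (KᵀK)⁻¹·Kᵀ·(x' − x̄) = [-17, -11]
z = y + H·x̄ = [-17, -11] + [18, 9] = [1, -2]

z = [1, -2]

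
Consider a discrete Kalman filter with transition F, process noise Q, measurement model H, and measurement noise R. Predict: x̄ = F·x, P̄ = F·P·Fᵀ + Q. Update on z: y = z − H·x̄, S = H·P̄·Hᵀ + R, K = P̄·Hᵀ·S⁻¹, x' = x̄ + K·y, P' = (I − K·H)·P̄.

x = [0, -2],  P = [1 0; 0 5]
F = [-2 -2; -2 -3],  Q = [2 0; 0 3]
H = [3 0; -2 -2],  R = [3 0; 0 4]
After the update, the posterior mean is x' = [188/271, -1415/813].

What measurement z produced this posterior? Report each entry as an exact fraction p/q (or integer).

x̄ = F·x = [4, 6]
P̄ = F·P·Fᵀ + Q = [26 34; 34 52]
S = H·P̄·Hᵀ + R = [237 -360; -360 588]
K = P̄·Hᵀ·S⁻¹ = [74/271 -10/271; -54/271 -337/813]
x' − x̄ = [-896/271, -6293/813] = K·y
y = (KᵀK)⁻¹·Kᵀ·(x' − x̄) = [-9, 23]
z = y + H·x̄ = [-9, 23] + [12, -20] = [3, 3]

z = [3, 3]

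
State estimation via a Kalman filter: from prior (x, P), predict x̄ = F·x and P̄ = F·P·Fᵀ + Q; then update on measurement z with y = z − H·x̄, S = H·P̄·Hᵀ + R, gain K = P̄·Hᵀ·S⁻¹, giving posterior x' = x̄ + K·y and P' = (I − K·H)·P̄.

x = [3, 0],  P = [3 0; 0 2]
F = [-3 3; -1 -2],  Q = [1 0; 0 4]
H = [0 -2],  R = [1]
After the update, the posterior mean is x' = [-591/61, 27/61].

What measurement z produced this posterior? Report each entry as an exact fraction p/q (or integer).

z = [-1]

x̄ = F·x = [-9, -3]
P̄ = F·P·Fᵀ + Q = [46 -3; -3 15]
S = H·P̄·Hᵀ + R = [61]
K = P̄·Hᵀ·S⁻¹ = [6/61; -30/61]
x' − x̄ = [-42/61, 210/61] = K·y
y = (KᵀK)⁻¹·Kᵀ·(x' − x̄) = [-7]
z = y + H·x̄ = [-7] + [6] = [-1]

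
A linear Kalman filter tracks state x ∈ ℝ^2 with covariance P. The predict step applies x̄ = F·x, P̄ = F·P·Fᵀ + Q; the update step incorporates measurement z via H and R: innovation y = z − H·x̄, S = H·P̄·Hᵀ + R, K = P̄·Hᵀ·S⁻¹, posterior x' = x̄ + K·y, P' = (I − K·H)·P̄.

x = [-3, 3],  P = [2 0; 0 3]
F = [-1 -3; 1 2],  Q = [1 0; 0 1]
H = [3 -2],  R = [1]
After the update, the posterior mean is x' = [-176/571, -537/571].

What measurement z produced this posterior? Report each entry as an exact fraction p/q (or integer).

z = [1]

x̄ = F·x = [-6, 3]
P̄ = F·P·Fᵀ + Q = [30 -20; -20 15]
S = H·P̄·Hᵀ + R = [571]
K = P̄·Hᵀ·S⁻¹ = [130/571; -90/571]
x' − x̄ = [3250/571, -2250/571] = K·y
y = (KᵀK)⁻¹·Kᵀ·(x' − x̄) = [25]
z = y + H·x̄ = [25] + [-24] = [1]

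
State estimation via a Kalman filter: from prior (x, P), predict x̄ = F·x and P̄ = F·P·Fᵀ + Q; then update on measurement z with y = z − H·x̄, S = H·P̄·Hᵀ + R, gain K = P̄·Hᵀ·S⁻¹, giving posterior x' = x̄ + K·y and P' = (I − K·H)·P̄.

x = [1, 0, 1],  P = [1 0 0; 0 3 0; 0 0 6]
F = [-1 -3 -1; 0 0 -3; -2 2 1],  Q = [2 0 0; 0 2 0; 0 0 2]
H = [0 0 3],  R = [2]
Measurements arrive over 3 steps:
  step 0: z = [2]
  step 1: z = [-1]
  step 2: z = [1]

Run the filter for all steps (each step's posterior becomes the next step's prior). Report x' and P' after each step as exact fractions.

step 0: x̄ = F·x = [-2, -3, -1]
step 0: P̄ = F·P·Fᵀ + Q = [36 18 -22; 18 56 -18; -22 -18 24]
step 0: y = z − H·x̄ = [5]
step 0: S = H·P̄·Hᵀ + R = [218]
step 0: K = P̄·Hᵀ·S⁻¹ = [-33/109; -27/109; 36/109]
step 0: x' = x̄ + K·y = [-383/109, -462/109, 71/109]
step 0: P' = (I − K·H)·P̄ = [1746/109 180/109 -22/109; 180/109 4646/109 -18/109; -22/109 -18/109 24/109]
step 1: x̄ = F·x = [1698/109, -213/109, -87/109]
step 1: P̄ = F·P·Fᵀ + Q = [44730/109 -156/109 -23620/109; -156/109 434/109 -96/109; -23620/109 -96/109 24386/109]
step 1: y = z − H·x̄ = [152/109]
step 1: S = H·P̄·Hᵀ + R = [219692/109]
step 1: K = P̄·Hᵀ·S⁻¹ = [-17715/54923; -72/54923; 36579/109846]
step 1: x' = x̄ + K·y = [830886/54923, -107427/54923, -18333/54923]
step 1: P' = (I − K·H)·P̄ = [11022210/54923 -125412/54923 -11810/54923; -125412/54923 218494/54923 -48/54923; -11810/54923 -48/54923 12193/54923]
step 2: x̄ = F·x = [-490272/54923, 54999/54923, -172269/4993]
step 2: P̄ = F·P·Fᵀ + Q = [12334315/54923 717/54923 1837095/4993; 717/54923 219583/54923 -9741/4993; 1837095/4993 -9741/4993 4194109/4993]
step 2: y = z − H·x̄ = [521800/4993]
step 2: S = H·P̄·Hᵀ + R = [37756967/4993]
step 2: K = P̄·Hᵀ·S⁻¹ = [5511285/37756967; -29223/37756967; 12582327/37756967]
step 2: x' = x̄ + K·y = [2628177432/415326637, 382307481/415326637, 12237789/37756967]
step 2: P' = (I − K·H)·P̄ = [26354784410/415326637 360242508/415326637 3674190/37756967; 360242508/415326637 1658600894/415326637 -19482/37756967; 3674190/37756967 -19482/37756967 8388218/37756967]

step 0: x' = [-383/109, -462/109, 71/109], P' = [1746/109 180/109 -22/109; 180/109 4646/109 -18/109; -22/109 -18/109 24/109]
step 1: x' = [830886/54923, -107427/54923, -18333/54923], P' = [11022210/54923 -125412/54923 -11810/54923; -125412/54923 218494/54923 -48/54923; -11810/54923 -48/54923 12193/54923]
step 2: x' = [2628177432/415326637, 382307481/415326637, 12237789/37756967], P' = [26354784410/415326637 360242508/415326637 3674190/37756967; 360242508/415326637 1658600894/415326637 -19482/37756967; 3674190/37756967 -19482/37756967 8388218/37756967]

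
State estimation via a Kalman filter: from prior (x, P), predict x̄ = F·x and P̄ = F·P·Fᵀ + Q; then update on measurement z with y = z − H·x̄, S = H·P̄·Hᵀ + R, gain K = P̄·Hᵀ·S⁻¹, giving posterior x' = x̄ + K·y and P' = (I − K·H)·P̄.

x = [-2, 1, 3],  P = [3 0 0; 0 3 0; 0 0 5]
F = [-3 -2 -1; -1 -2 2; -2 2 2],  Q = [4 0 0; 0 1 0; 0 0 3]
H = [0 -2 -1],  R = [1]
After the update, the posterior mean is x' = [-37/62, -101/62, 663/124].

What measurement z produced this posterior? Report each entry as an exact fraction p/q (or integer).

x̄ = F·x = [1, 6, 12]
P̄ = F·P·Fᵀ + Q = [48 11 -4; 11 36 14; -4 14 47]
S = H·P̄·Hᵀ + R = [248]
K = P̄·Hᵀ·S⁻¹ = [-9/124; -43/124; -75/248]
x' − x̄ = [-99/62, -473/62, -825/124] = K·y
y = (KᵀK)⁻¹·Kᵀ·(x' − x̄) = [22]
z = y + H·x̄ = [22] + [-24] = [-2]

z = [-2]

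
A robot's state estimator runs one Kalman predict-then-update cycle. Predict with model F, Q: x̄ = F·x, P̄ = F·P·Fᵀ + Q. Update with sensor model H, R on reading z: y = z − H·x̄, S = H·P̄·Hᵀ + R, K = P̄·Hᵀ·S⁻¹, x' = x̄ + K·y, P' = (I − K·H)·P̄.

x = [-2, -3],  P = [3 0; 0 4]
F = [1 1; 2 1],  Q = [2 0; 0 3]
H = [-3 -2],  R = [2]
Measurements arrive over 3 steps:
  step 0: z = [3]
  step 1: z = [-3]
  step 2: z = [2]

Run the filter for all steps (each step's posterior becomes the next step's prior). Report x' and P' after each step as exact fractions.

step 0: x' = [-173/279, -185/279], P' = [302/279 -406/279; -406/279 677/279]
step 1: x' = [8825/12231, 712/4077], P' = [12806/12231 -5636/4077; -5636/4077 3083/1359]
step 2: x' = [-309338/529001, 31923/529001], P' = [550210/529001 -726448/529001; -726448/529001 1193641/529001]

step 0: x̄ = F·x = [-5, -7]
step 0: P̄ = F·P·Fᵀ + Q = [9 10; 10 19]
step 0: y = z − H·x̄ = [-26]
step 0: S = H·P̄·Hᵀ + R = [279]
step 0: K = P̄·Hᵀ·S⁻¹ = [-47/279; -68/279]
step 0: x' = x̄ + K·y = [-173/279, -185/279]
step 0: P' = (I − K·H)·P̄ = [302/279 -406/279; -406/279 677/279]
step 1: x̄ = F·x = [-358/279, -59/31]
step 1: P̄ = F·P·Fᵀ + Q = [725/279 7/31; 7/31 122/31]
step 1: y = z − H·x̄ = [-991/93]
step 1: S = H·P̄·Hᵀ + R = [1359/31]
step 1: K = P̄·Hᵀ·S⁻¹ = [-767/4077; -265/1359]
step 1: x' = x̄ + K·y = [8825/12231, 712/4077]
step 1: P' = (I − K·H)·P̄ = [12806/12231 -5636/4077; -5636/4077 3083/1359]
step 2: x̄ = F·x = [10961/12231, 19786/12231]
step 2: P̄ = F·P·Fᵀ + Q = [31199/12231 2635/12231; 2635/12231 48032/12231]
step 2: y = z − H·x̄ = [96917/12231]
step 2: S = H·P̄·Hᵀ + R = [529001/12231]
step 2: K = P̄·Hᵀ·S⁻¹ = [-98867/529001; -103969/529001]
step 2: x' = x̄ + K·y = [-309338/529001, 31923/529001]
step 2: P' = (I − K·H)·P̄ = [550210/529001 -726448/529001; -726448/529001 1193641/529001]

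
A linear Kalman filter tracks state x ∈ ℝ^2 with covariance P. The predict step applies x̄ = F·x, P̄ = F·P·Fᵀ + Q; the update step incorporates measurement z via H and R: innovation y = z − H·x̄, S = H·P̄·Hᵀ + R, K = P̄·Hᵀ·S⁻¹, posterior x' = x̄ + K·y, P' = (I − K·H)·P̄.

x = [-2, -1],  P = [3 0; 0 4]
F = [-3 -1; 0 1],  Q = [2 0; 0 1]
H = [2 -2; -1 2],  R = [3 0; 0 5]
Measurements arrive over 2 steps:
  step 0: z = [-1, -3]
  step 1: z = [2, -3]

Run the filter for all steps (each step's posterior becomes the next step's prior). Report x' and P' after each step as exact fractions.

step 0: x' = [-709/869, -723/869], P' = [5263/1738 1907/869; 1907/869 1751/869]
step 1: x' = [2231367/3164497, -1716007/3164497], P' = [4497571/3164497 2488888/3164497; 2488888/3164497 2478604/3164497]

step 0: x̄ = F·x = [7, -1]
step 0: P̄ = F·P·Fᵀ + Q = [33 -4; -4 5]
step 0: y = z − H·x̄ = [-17, 6]
step 0: S = H·P̄·Hᵀ + R = [187 -110; -110 74]
step 0: K = P̄·Hᵀ·S⁻¹ = [483/869 43/158; 104/869 29/79]
step 0: x' = x̄ + K·y = [-709/869, -723/869]
step 0: P' = (I − K·H)·P̄ = [5263/1738 1907/869; 1907/869 1751/869]
step 1: x̄ = F·x = [2850/869, -723/869]
step 1: P̄ = F·P·Fᵀ + Q = [77229/1738 -7472/869; -7472/869 2620/869]
step 1: y = z − H·x̄ = [-5408/869, 1689/869]
step 1: S = H·P̄·Hᵀ + R = [227321/869 -132541/869; -132541/869 166655/1738]
step 1: K = P̄·Hᵀ·S⁻¹ = [1339122/3164497 96041/3164497; 6856/3164497 493664/3164497]
step 1: x' = x̄ + K·y = [2231367/3164497, -1716007/3164497]
step 1: P' = (I − K·H)·P̄ = [4497571/3164497 2488888/3164497; 2488888/3164497 2478604/3164497]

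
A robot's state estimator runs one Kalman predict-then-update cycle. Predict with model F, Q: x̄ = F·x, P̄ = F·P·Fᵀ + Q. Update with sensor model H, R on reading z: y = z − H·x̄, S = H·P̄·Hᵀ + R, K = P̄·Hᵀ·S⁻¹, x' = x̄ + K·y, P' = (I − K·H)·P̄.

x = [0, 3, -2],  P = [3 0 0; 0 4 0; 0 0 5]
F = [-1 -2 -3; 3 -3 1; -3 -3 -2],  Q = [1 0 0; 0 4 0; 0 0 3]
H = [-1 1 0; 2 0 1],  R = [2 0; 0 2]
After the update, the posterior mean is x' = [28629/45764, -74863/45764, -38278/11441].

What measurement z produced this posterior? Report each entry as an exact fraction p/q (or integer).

z = [-2, -2]

x̄ = F·x = [0, -11, -5]
P̄ = F·P·Fᵀ + Q = [65 0 63; 0 72 -1; 63 -1 86]
S = H·P̄·Hᵀ + R = [139 -194; -194 600]
K = P̄·Hᵀ·S⁻¹ = [-779/22882 14217/45764; 21503/22882 13829/45764; 682/11441 4263/11441]
x' − x̄ = [28629/45764, 428541/45764, 18927/11441] = K·y
y = (KᵀK)⁻¹·Kᵀ·(x' − x̄) = [9, 3]
z = y + H·x̄ = [9, 3] + [-11, -5] = [-2, -2]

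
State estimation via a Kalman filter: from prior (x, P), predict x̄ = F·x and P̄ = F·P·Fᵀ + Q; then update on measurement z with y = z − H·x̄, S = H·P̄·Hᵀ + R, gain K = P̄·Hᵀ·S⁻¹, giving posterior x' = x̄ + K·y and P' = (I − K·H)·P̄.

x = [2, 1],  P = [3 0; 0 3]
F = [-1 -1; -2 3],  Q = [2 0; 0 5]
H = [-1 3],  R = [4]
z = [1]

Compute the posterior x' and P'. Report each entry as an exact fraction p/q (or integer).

x̄ = F·x = [-3, -1]
P̄ = F·P·Fᵀ + Q = [8 -3; -3 44]
y = z − H·x̄ = [1]
S = H·P̄·Hᵀ + R = [426]
K = P̄·Hᵀ·S⁻¹ = [-17/426; 45/142]
x' = x̄ + K·y = [-1295/426, -97/142]
P' = (I − K·H)·P̄ = [3119/426 339/142; 339/142 173/142]

x' = [-1295/426, -97/142]
P' = [3119/426 339/142; 339/142 173/142]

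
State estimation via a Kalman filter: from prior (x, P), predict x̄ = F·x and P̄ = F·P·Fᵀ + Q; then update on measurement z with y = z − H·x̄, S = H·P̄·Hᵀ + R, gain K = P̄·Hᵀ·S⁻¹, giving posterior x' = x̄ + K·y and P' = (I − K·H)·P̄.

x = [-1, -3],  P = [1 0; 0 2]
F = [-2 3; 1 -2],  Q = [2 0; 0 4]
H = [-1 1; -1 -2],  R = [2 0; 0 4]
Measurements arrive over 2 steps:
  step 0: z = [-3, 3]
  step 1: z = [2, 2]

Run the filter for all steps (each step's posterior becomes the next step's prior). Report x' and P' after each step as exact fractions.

step 0: x' = [152/169, -289/169], P' = [198/169 -14/169; -14/169 100/169]
step 1: x' = [-68378/30611, 7613/30611], P' = [35044/30611 -2188/30611; -2188/30611 17984/30611]

step 0: x̄ = F·x = [-7, 5]
step 0: P̄ = F·P·Fᵀ + Q = [24 -14; -14 13]
step 0: y = z − H·x̄ = [-15, 6]
step 0: S = H·P̄·Hᵀ + R = [67 -16; -16 24]
step 0: K = P̄·Hᵀ·S⁻¹ = [-106/169 -85/338; 57/169 -93/338]
step 0: x' = x̄ + K·y = [152/169, -289/169]
step 0: P' = (I − K·H)·P̄ = [198/169 -14/169; -14/169 100/169]
step 1: x̄ = F·x = [-1171/169, 730/169]
step 1: P̄ = F·P·Fᵀ + Q = [2198/169 -1094/169; -1094/169 1330/169]
step 1: y = z − H·x̄ = [-1563/169, 627/169]
step 1: S = H·P̄·Hᵀ + R = [6054/169 -1556/169; -1556/169 3818/169]
step 1: K = P̄·Hᵀ·S⁻¹ = [-18616/30611 -7667/30611; 10086/30611 -8445/30611]
step 1: x' = x̄ + K·y = [-68378/30611, 7613/30611]
step 1: P' = (I − K·H)·P̄ = [35044/30611 -2188/30611; -2188/30611 17984/30611]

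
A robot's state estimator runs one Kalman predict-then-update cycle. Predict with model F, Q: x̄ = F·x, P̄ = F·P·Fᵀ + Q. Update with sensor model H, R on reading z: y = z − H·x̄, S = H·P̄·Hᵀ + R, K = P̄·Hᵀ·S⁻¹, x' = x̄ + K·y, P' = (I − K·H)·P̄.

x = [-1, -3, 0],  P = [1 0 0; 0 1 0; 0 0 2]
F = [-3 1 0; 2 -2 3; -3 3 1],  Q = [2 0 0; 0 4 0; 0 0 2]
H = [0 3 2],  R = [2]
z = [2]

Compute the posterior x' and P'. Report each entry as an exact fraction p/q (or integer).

x' = [0, 109/24, -419/72]
P' = [12 -8 12; -8 71/8 -313/24; 12 -313/24 1415/72]

x̄ = F·x = [0, 4, -6]
P̄ = F·P·Fᵀ + Q = [12 -8 12; -8 30 -6; 12 -6 22]
y = z − H·x̄ = [2]
S = H·P̄·Hᵀ + R = [288]
K = P̄·Hᵀ·S⁻¹ = [0; 13/48; 13/144]
x' = x̄ + K·y = [0, 109/24, -419/72]
P' = (I − K·H)·P̄ = [12 -8 12; -8 71/8 -313/24; 12 -313/24 1415/72]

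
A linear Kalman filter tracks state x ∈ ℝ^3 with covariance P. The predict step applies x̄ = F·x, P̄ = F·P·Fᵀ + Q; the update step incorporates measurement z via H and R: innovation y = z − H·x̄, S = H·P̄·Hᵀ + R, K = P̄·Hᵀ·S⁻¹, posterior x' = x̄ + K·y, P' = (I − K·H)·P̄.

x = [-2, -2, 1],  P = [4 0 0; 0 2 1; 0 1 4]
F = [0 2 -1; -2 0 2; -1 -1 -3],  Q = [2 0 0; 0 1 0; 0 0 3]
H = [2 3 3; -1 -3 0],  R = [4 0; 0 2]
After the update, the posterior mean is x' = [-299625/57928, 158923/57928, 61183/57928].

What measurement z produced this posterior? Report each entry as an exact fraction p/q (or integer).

z = [1, -3]

x̄ = F·x = [-5, 6, 1]
P̄ = F·P·Fᵀ + Q = [10 -4 3; -4 33 -18; 3 -18 51]
S = H·P̄·Hᵀ + R = [464 -128; -128 285]
K = P̄·Hᵀ·S⁻¹ = [5101/115856 194/7241; -1615/115856 -2459/7241; 36453/115856 2319/7241]
x' − x̄ = [-9985/57928, -188645/57928, 3255/57928] = K·y
y = (KᵀK)⁻¹·Kᵀ·(x' − x̄) = [-10, 10]
z = y + H·x̄ = [-10, 10] + [11, -13] = [1, -3]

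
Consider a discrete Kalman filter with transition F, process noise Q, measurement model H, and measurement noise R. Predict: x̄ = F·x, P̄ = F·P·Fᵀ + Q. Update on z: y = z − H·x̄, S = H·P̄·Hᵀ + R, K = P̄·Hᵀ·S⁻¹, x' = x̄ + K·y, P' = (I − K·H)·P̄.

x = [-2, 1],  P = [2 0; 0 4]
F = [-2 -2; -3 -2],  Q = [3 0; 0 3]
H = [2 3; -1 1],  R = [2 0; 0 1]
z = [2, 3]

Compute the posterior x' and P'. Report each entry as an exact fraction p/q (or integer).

x̄ = F·x = [2, 4]
P̄ = F·P·Fᵀ + Q = [27 28; 28 37]
y = z − H·x̄ = [-14, 1]
S = H·P̄·Hᵀ + R = [779 29; 29 9]
K = P̄·Hᵀ·S⁻¹ = [1213/6170 -3223/6170; 621/3085 1084/3085]
x' = x̄ + K·y = [-1573/1234, 946/617]
P' = (I − K·H)·P̄ = [2419/6170 -402/3085; -402/3085 682/3085]

x' = [-1573/1234, 946/617]
P' = [2419/6170 -402/3085; -402/3085 682/3085]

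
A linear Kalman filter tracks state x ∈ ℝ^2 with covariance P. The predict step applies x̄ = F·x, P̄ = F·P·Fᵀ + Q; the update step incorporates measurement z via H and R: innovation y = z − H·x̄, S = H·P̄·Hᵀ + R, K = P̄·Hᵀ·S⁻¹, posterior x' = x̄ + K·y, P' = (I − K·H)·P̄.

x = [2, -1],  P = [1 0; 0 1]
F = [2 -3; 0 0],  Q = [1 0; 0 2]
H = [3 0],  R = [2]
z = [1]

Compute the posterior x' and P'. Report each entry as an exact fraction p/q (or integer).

x' = [7/16, 0]
P' = [7/32 0; 0 2]

x̄ = F·x = [7, 0]
P̄ = F·P·Fᵀ + Q = [14 0; 0 2]
y = z − H·x̄ = [-20]
S = H·P̄·Hᵀ + R = [128]
K = P̄·Hᵀ·S⁻¹ = [21/64; 0]
x' = x̄ + K·y = [7/16, 0]
P' = (I − K·H)·P̄ = [7/32 0; 0 2]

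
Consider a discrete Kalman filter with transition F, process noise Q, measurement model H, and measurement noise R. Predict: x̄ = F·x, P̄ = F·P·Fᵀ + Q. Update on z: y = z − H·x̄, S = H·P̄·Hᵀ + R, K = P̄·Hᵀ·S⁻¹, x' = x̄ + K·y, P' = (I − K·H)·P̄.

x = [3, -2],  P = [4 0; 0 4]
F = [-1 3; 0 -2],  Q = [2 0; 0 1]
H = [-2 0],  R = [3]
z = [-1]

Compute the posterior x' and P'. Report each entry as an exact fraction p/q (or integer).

x' = [1/3, -4/3]
P' = [14/19 -8/19; -8/19 67/19]

x̄ = F·x = [-9, 4]
P̄ = F·P·Fᵀ + Q = [42 -24; -24 17]
y = z − H·x̄ = [-19]
S = H·P̄·Hᵀ + R = [171]
K = P̄·Hᵀ·S⁻¹ = [-28/57; 16/57]
x' = x̄ + K·y = [1/3, -4/3]
P' = (I − K·H)·P̄ = [14/19 -8/19; -8/19 67/19]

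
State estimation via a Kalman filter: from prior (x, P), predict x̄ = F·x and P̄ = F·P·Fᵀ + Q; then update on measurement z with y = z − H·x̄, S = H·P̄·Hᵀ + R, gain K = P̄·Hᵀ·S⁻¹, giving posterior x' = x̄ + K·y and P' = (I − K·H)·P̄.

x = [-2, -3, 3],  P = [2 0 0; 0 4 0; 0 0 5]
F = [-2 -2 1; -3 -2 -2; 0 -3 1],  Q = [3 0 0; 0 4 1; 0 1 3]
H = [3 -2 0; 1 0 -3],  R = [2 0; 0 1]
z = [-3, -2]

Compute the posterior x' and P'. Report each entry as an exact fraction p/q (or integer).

x̄ = F·x = [13, 6, 12]
P̄ = F·P·Fᵀ + Q = [32 18 29; 18 58 15; 29 15 44]
y = z − H·x̄ = [-30, 21]
S = H·P̄·Hᵀ + R = [306 -111; -111 255]
K = P̄·Hᵀ·S⁻¹ = [3065/21903 -1130/7301; -6269/21903 -5048/21903; 1034/21903 -2799/7301]
x' = x̄ + K·y = [40533/7301, 71160/7301, 18493/7301]
P' = (I − K·H)·P̄ = [110182/7301 492754/21903 37104/7301; 492754/21903 745400/21903 165934/21903; 37104/7301 165934/21903 13301/7301]

x' = [40533/7301, 71160/7301, 18493/7301]
P' = [110182/7301 492754/21903 37104/7301; 492754/21903 745400/21903 165934/21903; 37104/7301 165934/21903 13301/7301]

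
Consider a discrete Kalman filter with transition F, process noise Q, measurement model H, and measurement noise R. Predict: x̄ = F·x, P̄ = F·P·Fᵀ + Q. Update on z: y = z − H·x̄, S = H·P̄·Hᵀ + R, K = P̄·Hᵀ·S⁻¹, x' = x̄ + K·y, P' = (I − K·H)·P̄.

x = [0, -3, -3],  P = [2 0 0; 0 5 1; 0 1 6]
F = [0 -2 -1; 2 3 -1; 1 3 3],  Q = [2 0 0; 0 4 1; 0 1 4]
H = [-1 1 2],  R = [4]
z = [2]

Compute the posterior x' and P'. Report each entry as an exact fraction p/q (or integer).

x' = [72/1015, 2284/1015, -197/1015]
P' = [3239/1015 1643/1015 456/1015; 1643/1015 32891/1015 -15308/1015; 456/1015 -15308/1015 8564/1015]

x̄ = F·x = [9, -6, -18]
P̄ = F·P·Fᵀ + Q = [32 -25 -57; -25 57 38; -57 38 123]
y = z − H·x̄ = [53]
S = H·P̄·Hᵀ + R = [1015]
K = P̄·Hᵀ·S⁻¹ = [-171/1015; 158/1015; 341/1015]
x' = x̄ + K·y = [72/1015, 2284/1015, -197/1015]
P' = (I − K·H)·P̄ = [3239/1015 1643/1015 456/1015; 1643/1015 32891/1015 -15308/1015; 456/1015 -15308/1015 8564/1015]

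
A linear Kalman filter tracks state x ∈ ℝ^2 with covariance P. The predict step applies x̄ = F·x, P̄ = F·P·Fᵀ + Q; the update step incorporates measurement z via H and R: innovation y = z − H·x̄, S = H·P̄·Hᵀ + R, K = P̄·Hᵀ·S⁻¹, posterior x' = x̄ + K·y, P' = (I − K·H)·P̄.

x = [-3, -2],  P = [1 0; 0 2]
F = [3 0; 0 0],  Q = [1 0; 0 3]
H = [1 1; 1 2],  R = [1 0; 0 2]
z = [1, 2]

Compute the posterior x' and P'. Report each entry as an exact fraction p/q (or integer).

x' = [-7/4, 39/20]
P' = [5/2 -3/2; -3/2 6/5]

x̄ = F·x = [-9, 0]
P̄ = F·P·Fᵀ + Q = [10 0; 0 3]
y = z − H·x̄ = [10, 11]
S = H·P̄·Hᵀ + R = [14 16; 16 24]
K = P̄·Hᵀ·S⁻¹ = [1 -1/4; -3/10 9/20]
x' = x̄ + K·y = [-7/4, 39/20]
P' = (I − K·H)·P̄ = [5/2 -3/2; -3/2 6/5]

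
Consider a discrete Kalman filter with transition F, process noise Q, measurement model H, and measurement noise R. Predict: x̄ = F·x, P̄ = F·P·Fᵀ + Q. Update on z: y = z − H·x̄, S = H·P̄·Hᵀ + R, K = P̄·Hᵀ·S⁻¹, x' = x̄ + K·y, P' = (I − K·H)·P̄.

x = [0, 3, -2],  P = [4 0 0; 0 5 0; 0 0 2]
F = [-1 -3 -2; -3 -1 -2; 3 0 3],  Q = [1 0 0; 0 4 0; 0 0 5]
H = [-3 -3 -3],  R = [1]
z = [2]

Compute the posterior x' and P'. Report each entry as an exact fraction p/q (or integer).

x̄ = F·x = [-5, 1, -6]
P̄ = F·P·Fᵀ + Q = [58 35 -24; 35 53 -48; -24 -48 59]
y = z − H·x̄ = [-28]
S = H·P̄·Hᵀ + R = [865]
K = P̄·Hᵀ·S⁻¹ = [-207/865; -24/173; 39/865]
x' = x̄ + K·y = [1471/865, 845/173, -6282/865]
P' = (I − K·H)·P̄ = [7321/865 1087/173 -12687/865; 1087/173 6289/173 -7368/173; -12687/865 -7368/173 49514/865]

x' = [1471/865, 845/173, -6282/865]
P' = [7321/865 1087/173 -12687/865; 1087/173 6289/173 -7368/173; -12687/865 -7368/173 49514/865]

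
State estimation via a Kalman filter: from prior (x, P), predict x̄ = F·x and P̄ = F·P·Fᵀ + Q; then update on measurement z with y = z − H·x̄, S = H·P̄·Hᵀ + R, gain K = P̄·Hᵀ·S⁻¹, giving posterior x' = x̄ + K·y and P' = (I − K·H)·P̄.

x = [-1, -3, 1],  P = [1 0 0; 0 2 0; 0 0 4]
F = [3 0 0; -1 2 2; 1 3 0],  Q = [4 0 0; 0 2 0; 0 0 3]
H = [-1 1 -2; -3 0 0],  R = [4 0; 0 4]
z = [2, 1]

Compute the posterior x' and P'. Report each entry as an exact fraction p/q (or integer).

x' = [-237/847, -3555/847, -2836/847]
P' = [1788/4235 -284/4235 -948/4235; -284/4235 110932/4235 55234/4235; -948/4235 55234/4235 31853/4235]

x̄ = F·x = [-3, -3, -10]
P̄ = F·P·Fᵀ + Q = [13 -3 3; -3 27 11; 3 11 22]
y = z − H·x̄ = [-18, -8]
S = H·P̄·Hᵀ + R = [106 66; 66 121]
K = P̄·Hᵀ·S⁻¹ = [-4/385 -1341/4235; 17/385 213/4235; -171/385 711/4235]
x' = x̄ + K·y = [-237/847, -3555/847, -2836/847]
P' = (I − K·H)·P̄ = [1788/4235 -284/4235 -948/4235; -284/4235 110932/4235 55234/4235; -948/4235 55234/4235 31853/4235]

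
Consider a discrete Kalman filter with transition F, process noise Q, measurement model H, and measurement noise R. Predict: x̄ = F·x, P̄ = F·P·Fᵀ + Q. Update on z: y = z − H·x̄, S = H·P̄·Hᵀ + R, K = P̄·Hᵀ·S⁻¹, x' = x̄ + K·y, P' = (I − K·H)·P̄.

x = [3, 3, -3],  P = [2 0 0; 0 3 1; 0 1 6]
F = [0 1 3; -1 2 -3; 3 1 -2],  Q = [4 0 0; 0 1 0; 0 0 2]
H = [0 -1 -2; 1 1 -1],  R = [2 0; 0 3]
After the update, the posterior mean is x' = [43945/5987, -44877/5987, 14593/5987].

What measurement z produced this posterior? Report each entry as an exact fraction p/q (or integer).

x̄ = F·x = [-6, 12, 18]
P̄ = F·P·Fᵀ + Q = [67 -45 -32; -45 57 29; -32 29 43]
S = H·P̄·Hᵀ + R = [347 109; 109 86]
K = P̄·Hᵀ·S⁻¹ = [3488/17961 6857/17961; -2679/5987 2212/5987; -4876/17961 -3427/17961]
x' − x̄ = [79867/5987, -116721/5987, -93173/5987] = K·y
y = (KᵀK)⁻¹·Kᵀ·(x' − x̄) = [51, 9]
z = y + H·x̄ = [51, 9] + [-48, -12] = [3, -3]

z = [3, -3]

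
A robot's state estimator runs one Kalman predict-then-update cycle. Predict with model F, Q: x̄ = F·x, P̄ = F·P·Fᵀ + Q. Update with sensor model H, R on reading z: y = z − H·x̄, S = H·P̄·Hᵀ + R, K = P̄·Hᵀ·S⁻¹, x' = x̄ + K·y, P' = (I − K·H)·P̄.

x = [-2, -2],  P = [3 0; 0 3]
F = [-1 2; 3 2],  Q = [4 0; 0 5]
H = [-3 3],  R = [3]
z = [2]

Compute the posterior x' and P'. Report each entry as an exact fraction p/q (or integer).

x' = [-190/43, -327/86]
P' = [625/43 621/43; 621/43 2525/172]

x̄ = F·x = [-2, -10]
P̄ = F·P·Fᵀ + Q = [19 3; 3 44]
y = z − H·x̄ = [26]
S = H·P̄·Hᵀ + R = [516]
K = P̄·Hᵀ·S⁻¹ = [-4/43; 41/172]
x' = x̄ + K·y = [-190/43, -327/86]
P' = (I − K·H)·P̄ = [625/43 621/43; 621/43 2525/172]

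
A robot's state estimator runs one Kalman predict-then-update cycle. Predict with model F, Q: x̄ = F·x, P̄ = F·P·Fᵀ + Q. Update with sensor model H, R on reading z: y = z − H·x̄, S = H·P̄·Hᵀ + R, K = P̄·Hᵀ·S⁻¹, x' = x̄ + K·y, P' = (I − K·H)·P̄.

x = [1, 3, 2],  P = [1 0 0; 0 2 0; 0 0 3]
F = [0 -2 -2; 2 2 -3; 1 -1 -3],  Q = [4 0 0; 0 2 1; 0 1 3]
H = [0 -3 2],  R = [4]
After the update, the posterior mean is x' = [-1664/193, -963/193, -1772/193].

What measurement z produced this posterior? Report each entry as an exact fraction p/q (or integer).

x̄ = F·x = [-10, 2, -8]
P̄ = F·P·Fᵀ + Q = [24 10 22; 10 41 26; 22 26 33]
S = H·P̄·Hᵀ + R = [193]
K = P̄·Hᵀ·S⁻¹ = [14/193; -71/193; -12/193]
x' − x̄ = [266/193, -1349/193, -228/193] = K·y
y = (KᵀK)⁻¹·Kᵀ·(x' − x̄) = [19]
z = y + H·x̄ = [19] + [-22] = [-3]

z = [-3]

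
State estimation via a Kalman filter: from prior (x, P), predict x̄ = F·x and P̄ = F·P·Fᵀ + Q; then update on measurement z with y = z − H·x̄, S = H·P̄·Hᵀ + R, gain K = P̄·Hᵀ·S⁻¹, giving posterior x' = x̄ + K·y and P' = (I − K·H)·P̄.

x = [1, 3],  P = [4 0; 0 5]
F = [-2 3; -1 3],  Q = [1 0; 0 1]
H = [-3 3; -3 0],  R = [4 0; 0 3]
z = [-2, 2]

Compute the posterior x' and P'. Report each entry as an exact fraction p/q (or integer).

x̄ = F·x = [7, 8]
P̄ = F·P·Fᵀ + Q = [62 53; 53 50]
y = z − H·x̄ = [-5, 23]
S = H·P̄·Hᵀ + R = [58 81; 81 561]
K = P̄·Hᵀ·S⁻¹ = [-27/8659 -2867/8659; 2610/8659 -2831/8659]
x' = x̄ + K·y = [-5193/8659, -8891/8659]
P' = (I − K·H)·P̄ = [2867/8659 2831/8659; 2831/8659 6311/8659]

x' = [-5193/8659, -8891/8659]
P' = [2867/8659 2831/8659; 2831/8659 6311/8659]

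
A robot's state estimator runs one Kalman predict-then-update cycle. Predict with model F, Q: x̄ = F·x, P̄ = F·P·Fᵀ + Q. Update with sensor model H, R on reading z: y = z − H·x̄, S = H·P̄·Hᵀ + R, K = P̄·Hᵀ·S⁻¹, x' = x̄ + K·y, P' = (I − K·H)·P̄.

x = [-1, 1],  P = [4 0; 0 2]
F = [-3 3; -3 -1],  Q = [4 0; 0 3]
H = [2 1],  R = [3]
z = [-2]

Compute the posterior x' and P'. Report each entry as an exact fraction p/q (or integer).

x̄ = F·x = [6, 2]
P̄ = F·P·Fᵀ + Q = [58 30; 30 41]
y = z − H·x̄ = [-16]
S = H·P̄·Hᵀ + R = [396]
K = P̄·Hᵀ·S⁻¹ = [73/198; 101/396]
x' = x̄ + K·y = [10/99, -206/99]
P' = (I − K·H)·P̄ = [413/99 -1433/198; -1433/198 6035/396]

x' = [10/99, -206/99]
P' = [413/99 -1433/198; -1433/198 6035/396]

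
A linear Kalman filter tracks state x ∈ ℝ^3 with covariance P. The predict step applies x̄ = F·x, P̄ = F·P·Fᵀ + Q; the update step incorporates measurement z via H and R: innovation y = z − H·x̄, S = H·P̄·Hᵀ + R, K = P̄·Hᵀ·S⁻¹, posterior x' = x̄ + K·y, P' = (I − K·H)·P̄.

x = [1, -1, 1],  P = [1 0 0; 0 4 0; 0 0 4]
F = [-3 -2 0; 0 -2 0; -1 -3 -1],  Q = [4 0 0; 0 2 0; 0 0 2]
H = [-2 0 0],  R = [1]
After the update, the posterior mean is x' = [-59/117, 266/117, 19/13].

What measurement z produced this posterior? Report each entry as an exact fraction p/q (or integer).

x̄ = F·x = [-1, 2, 1]
P̄ = F·P·Fᵀ + Q = [29 16 27; 16 18 24; 27 24 43]
S = H·P̄·Hᵀ + R = [117]
K = P̄·Hᵀ·S⁻¹ = [-58/117; -32/117; -6/13]
x' − x̄ = [58/117, 32/117, 6/13] = K·y
y = (KᵀK)⁻¹·Kᵀ·(x' − x̄) = [-1]
z = y + H·x̄ = [-1] + [2] = [1]

z = [1]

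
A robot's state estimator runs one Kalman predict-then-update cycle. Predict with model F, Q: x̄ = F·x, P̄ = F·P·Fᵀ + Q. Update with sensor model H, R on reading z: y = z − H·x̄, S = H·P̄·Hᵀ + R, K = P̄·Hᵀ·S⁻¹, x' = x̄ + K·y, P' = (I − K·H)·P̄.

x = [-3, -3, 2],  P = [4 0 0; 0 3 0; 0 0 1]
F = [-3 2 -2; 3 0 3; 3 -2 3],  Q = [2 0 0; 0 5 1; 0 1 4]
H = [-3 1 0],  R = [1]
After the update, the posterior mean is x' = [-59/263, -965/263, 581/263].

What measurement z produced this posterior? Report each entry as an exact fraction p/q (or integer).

x̄ = F·x = [-1, -3, 3]
P̄ = F·P·Fᵀ + Q = [54 -42 -54; -42 50 46; -54 46 61]
S = H·P̄·Hᵀ + R = [789]
K = P̄·Hᵀ·S⁻¹ = [-68/263; 176/789; 208/789]
x' − x̄ = [204/263, -176/263, -208/263] = K·y
y = (KᵀK)⁻¹·Kᵀ·(x' − x̄) = [-3]
z = y + H·x̄ = [-3] + [0] = [-3]

z = [-3]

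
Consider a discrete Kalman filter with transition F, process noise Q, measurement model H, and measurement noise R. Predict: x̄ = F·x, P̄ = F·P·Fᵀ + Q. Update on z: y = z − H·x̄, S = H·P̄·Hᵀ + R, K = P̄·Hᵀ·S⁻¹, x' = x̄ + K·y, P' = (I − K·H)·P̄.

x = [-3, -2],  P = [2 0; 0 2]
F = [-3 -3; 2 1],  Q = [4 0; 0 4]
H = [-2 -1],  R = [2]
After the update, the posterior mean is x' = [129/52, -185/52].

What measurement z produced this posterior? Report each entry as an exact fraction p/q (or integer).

z = [-1]

x̄ = F·x = [15, -8]
P̄ = F·P·Fᵀ + Q = [40 -18; -18 14]
S = H·P̄·Hᵀ + R = [104]
K = P̄·Hᵀ·S⁻¹ = [-31/52; 11/52]
x' − x̄ = [-651/52, 231/52] = K·y
y = (KᵀK)⁻¹·Kᵀ·(x' − x̄) = [21]
z = y + H·x̄ = [21] + [-22] = [-1]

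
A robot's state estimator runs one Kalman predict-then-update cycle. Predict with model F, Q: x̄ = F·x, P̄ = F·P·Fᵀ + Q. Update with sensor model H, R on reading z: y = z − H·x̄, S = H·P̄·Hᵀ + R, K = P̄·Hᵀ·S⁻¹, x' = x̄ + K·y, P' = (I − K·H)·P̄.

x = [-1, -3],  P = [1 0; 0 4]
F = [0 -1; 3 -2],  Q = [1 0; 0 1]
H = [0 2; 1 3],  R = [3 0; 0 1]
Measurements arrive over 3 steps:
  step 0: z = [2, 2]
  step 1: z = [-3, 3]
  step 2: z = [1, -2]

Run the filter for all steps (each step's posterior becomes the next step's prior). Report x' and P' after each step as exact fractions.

step 0: x' = [853/616, 95/308], P' = [2061/1232 -285/616; -285/616 69/308]
step 1: x' = [385993/1027543, 54912/93413], P' = [927797/1027543 -23751/93413; -23751/93413 15684/93413]
step 2: x' = [-117481643/123252872, -118639991/493011488], P' = [27698005/30813218 -31057497/123252872; -31057497/123252872 82147659/493011488]

step 0: x̄ = F·x = [3, 3]
step 0: P̄ = F·P·Fᵀ + Q = [5 8; 8 26]
step 0: y = z − H·x̄ = [-4, -10]
step 0: S = H·P̄·Hᵀ + R = [107 172; 172 288]
step 0: K = P̄·Hᵀ·S⁻¹ = [-95/308 351/1232; 23/154 129/616]
step 0: x' = x̄ + K·y = [853/616, 95/308]
step 0: P' = (I − K·H)·P̄ = [2061/1232 -285/616; -285/616 69/308]
step 1: x̄ = F·x = [-95/308, 2179/616]
step 1: P̄ = F·P·Fᵀ + Q = [377/308 1131/616; 1131/616 27725/1232]
step 1: y = z − H·x̄ = [-3103/308, -409/56]
step 1: S = H·P̄·Hᵀ + R = [28649/308 7767/56; 7767/56 24167/112]
step 1: K = P̄·Hᵀ·S⁻¹ = [-15834/93413 144014/1027543; 10456/93413 23301/93413]
step 1: x' = x̄ + K·y = [385993/1027543, 54912/93413]
step 1: P' = (I − K·H)·P̄ = [927797/1027543 -23751/93413; -23751/93413 15684/93413]
step 2: x̄ = F·x = [-54912/93413, -50085/1027543]
step 2: P̄ = F·P·Fᵀ + Q = [109097/93413 102621/93413; 102621/93413 13202944/1027543]
step 2: y = z − H·x̄ = [1127713/1027543, -1300799/1027543]
step 2: S = H·P̄·Hᵀ + R = [55894405/1027543 81475326/1027543; 81475326/1027543 127827092/1027543]
step 2: K = P̄·Hᵀ·S⁻¹ = [-10352499/61626436 17619529/123252872; 27382553/246505744 122212989/493011488]
step 2: x' = x̄ + K·y = [-117481643/123252872, -118639991/493011488]
step 2: P' = (I − K·H)·P̄ = [27698005/30813218 -31057497/123252872; -31057497/123252872 82147659/493011488]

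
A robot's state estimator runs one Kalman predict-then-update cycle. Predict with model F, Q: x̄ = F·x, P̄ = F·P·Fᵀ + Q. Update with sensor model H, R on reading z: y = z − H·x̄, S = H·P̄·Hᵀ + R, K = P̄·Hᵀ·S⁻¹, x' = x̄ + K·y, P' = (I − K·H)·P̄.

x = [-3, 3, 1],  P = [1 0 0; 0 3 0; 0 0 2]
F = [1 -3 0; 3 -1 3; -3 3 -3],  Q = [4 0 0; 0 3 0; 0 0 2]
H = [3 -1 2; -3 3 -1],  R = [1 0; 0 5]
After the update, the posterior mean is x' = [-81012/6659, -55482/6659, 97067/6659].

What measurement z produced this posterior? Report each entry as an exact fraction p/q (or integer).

z = [1, -3]

x̄ = F·x = [-12, -9, 15]
P̄ = F·P·Fᵀ + Q = [32 12 -30; 12 33 -36; -30 -36 56]
S = H·P̄·Hᵀ + R = [258 -337; -337 466]
K = P̄·Hᵀ·S⁻¹ = [1074/6659 348/6659; 1209/6659 2289/6659; 2090/6659 454/6659]
x' − x̄ = [-1104/6659, 4449/6659, -2818/6659] = K·y
y = (KᵀK)⁻¹·Kᵀ·(x' − x̄) = [-2, 3]
z = y + H·x̄ = [-2, 3] + [3, -6] = [1, -3]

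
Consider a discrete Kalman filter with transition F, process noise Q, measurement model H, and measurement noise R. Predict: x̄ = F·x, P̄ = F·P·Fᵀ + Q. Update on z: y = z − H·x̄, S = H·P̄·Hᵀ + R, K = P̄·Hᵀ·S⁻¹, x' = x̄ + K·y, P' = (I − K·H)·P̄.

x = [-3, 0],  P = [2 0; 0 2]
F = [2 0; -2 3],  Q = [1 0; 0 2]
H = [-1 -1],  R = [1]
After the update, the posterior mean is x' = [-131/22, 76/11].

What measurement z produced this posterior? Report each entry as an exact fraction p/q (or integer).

z = [-1]

x̄ = F·x = [-6, 6]
P̄ = F·P·Fᵀ + Q = [9 -8; -8 28]
S = H·P̄·Hᵀ + R = [22]
K = P̄·Hᵀ·S⁻¹ = [-1/22; -10/11]
x' − x̄ = [1/22, 10/11] = K·y
y = (KᵀK)⁻¹·Kᵀ·(x' − x̄) = [-1]
z = y + H·x̄ = [-1] + [0] = [-1]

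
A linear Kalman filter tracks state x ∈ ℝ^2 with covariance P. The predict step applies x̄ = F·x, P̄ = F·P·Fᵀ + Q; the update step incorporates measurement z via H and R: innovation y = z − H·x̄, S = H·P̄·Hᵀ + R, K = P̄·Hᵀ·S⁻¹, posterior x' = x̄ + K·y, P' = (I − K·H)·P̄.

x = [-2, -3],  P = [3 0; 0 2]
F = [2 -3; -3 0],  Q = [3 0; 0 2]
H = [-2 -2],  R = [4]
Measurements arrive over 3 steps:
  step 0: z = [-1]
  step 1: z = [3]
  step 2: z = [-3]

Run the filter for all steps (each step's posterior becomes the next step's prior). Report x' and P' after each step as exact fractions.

step 0: x̄ = F·x = [5, 6]
step 0: P̄ = F·P·Fᵀ + Q = [33 -18; -18 29]
step 0: y = z − H·x̄ = [21]
step 0: S = H·P̄·Hᵀ + R = [108]
step 0: K = P̄·Hᵀ·S⁻¹ = [-5/18; -11/54]
step 0: x' = x̄ + K·y = [-5/6, 31/18]
step 0: P' = (I − K·H)·P̄ = [74/3 -217/9; -217/9 662/27]
step 1: x̄ = F·x = [-41/6, 5/2]
step 1: P̄ = F·P·Fᵀ + Q = [1835/3 -365; -365 224]
step 1: y = z − H·x̄ = [-17/3]
step 1: S = H·P̄·Hᵀ + R = [1280/3]
step 1: K = P̄·Hᵀ·S⁻¹ = [-37/32; 423/640]
step 1: x' = x̄ + K·y = [-9/32, -797/640]
step 1: P' = (I − K·H)·P̄ = [165/4 -623/16; -623/16 12037/320]
step 2: x̄ = F·x = [2031/640, 27/32]
step 2: P̄ = F·P·Fᵀ + Q = [311613/320 -9567/16; -9567/16 1493/4]
step 2: y = z − H·x̄ = [1611/320]
step 2: S = H·P̄·Hᵀ + R = [48693/80]
step 2: K = P̄·Hᵀ·S⁻¹ = [-40091/32462; 35950/48693]
step 2: x' = x̄ + K·y = [-98817/32462, 148047/32462]
step 2: P' = (I − K·H)·P̄ = [737268/16231 -697177/16231; -697177/16231 2019631/48693]

step 0: x' = [-5/6, 31/18], P' = [74/3 -217/9; -217/9 662/27]
step 1: x' = [-9/32, -797/640], P' = [165/4 -623/16; -623/16 12037/320]
step 2: x' = [-98817/32462, 148047/32462], P' = [737268/16231 -697177/16231; -697177/16231 2019631/48693]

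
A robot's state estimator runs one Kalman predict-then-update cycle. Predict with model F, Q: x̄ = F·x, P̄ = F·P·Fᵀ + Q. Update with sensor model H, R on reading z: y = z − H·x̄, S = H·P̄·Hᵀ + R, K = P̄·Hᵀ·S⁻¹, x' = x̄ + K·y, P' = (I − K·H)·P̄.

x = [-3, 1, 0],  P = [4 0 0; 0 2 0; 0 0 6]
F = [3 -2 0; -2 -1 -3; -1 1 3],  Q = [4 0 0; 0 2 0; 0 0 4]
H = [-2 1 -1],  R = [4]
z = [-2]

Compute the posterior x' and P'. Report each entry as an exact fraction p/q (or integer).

x̄ = F·x = [-11, 5, 4]
P̄ = F·P·Fᵀ + Q = [48 -20 -16; -20 74 -48; -16 -48 64]
y = z − H·x̄ = [-25]
S = H·P̄·Hᵀ + R = [446]
K = P̄·Hᵀ·S⁻¹ = [-50/223; 81/223; -40/223]
x' = x̄ + K·y = [-1203/223, -910/223, 1892/223]
P' = (I − K·H)·P̄ = [5704/223 3640/223 -7568/223; 3640/223 3380/223 -4224/223; -7568/223 -4224/223 11072/223]

x' = [-1203/223, -910/223, 1892/223]
P' = [5704/223 3640/223 -7568/223; 3640/223 3380/223 -4224/223; -7568/223 -4224/223 11072/223]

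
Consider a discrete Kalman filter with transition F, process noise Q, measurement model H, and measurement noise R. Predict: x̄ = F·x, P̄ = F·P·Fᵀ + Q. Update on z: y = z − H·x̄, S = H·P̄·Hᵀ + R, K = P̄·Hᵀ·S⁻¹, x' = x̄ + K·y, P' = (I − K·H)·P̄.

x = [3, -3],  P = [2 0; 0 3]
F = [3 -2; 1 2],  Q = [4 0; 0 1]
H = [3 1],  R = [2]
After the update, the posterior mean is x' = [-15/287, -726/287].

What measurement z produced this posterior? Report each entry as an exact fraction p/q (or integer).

z = [-3]

x̄ = F·x = [15, -3]
P̄ = F·P·Fᵀ + Q = [34 -6; -6 15]
S = H·P̄·Hᵀ + R = [287]
K = P̄·Hᵀ·S⁻¹ = [96/287; -3/287]
x' − x̄ = [-4320/287, 135/287] = K·y
y = (KᵀK)⁻¹·Kᵀ·(x' − x̄) = [-45]
z = y + H·x̄ = [-45] + [42] = [-3]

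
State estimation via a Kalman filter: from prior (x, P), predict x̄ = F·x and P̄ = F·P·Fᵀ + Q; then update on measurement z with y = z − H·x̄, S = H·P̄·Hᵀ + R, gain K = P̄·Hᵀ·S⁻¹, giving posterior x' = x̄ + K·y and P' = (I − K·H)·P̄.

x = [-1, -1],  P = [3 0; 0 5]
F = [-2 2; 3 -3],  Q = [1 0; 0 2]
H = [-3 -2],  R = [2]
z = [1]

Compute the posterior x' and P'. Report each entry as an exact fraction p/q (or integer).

x̄ = F·x = [0, 0]
P̄ = F·P·Fᵀ + Q = [33 -48; -48 74]
y = z − H·x̄ = [1]
S = H·P̄·Hᵀ + R = [19]
K = P̄·Hᵀ·S⁻¹ = [-3/19; -4/19]
x' = x̄ + K·y = [-3/19, -4/19]
P' = (I − K·H)·P̄ = [618/19 -924/19; -924/19 1390/19]

x' = [-3/19, -4/19]
P' = [618/19 -924/19; -924/19 1390/19]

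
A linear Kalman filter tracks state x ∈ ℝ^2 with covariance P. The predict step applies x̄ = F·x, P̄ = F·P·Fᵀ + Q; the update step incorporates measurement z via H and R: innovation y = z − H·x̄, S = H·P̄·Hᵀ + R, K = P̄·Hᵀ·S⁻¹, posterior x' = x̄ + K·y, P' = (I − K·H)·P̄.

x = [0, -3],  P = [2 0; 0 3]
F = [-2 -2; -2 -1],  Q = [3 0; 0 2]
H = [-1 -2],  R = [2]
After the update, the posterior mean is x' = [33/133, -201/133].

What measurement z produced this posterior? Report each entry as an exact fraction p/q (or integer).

x̄ = F·x = [6, 3]
P̄ = F·P·Fᵀ + Q = [23 14; 14 13]
S = H·P̄·Hᵀ + R = [133]
K = P̄·Hᵀ·S⁻¹ = [-51/133; -40/133]
x' − x̄ = [-765/133, -600/133] = K·y
y = (KᵀK)⁻¹·Kᵀ·(x' − x̄) = [15]
z = y + H·x̄ = [15] + [-12] = [3]

z = [3]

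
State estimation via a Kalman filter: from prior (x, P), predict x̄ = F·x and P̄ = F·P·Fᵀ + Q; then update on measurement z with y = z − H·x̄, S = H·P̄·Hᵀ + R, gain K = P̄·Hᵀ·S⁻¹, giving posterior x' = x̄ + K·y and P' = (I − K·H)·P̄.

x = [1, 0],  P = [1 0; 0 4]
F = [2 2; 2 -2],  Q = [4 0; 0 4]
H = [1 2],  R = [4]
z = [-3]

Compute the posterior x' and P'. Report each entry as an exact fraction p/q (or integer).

x' = [2, -43/19]
P' = [24 -12; -12 132/19]

x̄ = F·x = [2, 2]
P̄ = F·P·Fᵀ + Q = [24 -12; -12 24]
y = z − H·x̄ = [-9]
S = H·P̄·Hᵀ + R = [76]
K = P̄·Hᵀ·S⁻¹ = [0; 9/19]
x' = x̄ + K·y = [2, -43/19]
P' = (I − K·H)·P̄ = [24 -12; -12 132/19]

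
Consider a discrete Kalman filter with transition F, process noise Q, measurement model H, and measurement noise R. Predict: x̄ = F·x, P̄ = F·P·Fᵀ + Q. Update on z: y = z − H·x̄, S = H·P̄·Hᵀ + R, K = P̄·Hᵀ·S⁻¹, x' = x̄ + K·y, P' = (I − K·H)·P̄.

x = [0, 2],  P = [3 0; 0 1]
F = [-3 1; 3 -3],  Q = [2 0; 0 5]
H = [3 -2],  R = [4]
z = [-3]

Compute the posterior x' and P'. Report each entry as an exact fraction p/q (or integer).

x̄ = F·x = [2, -6]
P̄ = F·P·Fᵀ + Q = [30 -30; -30 41]
y = z − H·x̄ = [-21]
S = H·P̄·Hᵀ + R = [798]
K = P̄·Hᵀ·S⁻¹ = [25/133; -86/399]
x' = x̄ + K·y = [-37/19, -28/19]
P' = (I − K·H)·P̄ = [240/133 310/133; 310/133 1567/399]

x' = [-37/19, -28/19]
P' = [240/133 310/133; 310/133 1567/399]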